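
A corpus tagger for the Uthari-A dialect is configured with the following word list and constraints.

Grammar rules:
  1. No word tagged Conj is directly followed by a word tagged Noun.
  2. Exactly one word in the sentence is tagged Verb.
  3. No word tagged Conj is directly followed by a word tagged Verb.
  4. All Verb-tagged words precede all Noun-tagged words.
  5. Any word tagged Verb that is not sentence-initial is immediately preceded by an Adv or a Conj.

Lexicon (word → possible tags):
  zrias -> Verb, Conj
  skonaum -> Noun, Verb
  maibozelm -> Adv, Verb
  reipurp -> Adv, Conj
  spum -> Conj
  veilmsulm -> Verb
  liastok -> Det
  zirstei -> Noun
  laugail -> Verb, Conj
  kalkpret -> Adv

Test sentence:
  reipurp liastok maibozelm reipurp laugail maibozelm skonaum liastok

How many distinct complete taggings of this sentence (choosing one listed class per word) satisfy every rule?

6

Candidates per position — 1:reipurp {Adv,Conj}; 2:liastok {Det}; 3:maibozelm {Adv,Verb}; 4:reipurp {Adv,Conj}; 5:laugail {Verb,Conj}; 6:maibozelm {Adv,Verb}; 7:skonaum {Noun,Verb}; 8:liastok {Det}.
There are 64 candidate sequences in total.
Checking each against the rules leaves 6 sequences.
Count = 6.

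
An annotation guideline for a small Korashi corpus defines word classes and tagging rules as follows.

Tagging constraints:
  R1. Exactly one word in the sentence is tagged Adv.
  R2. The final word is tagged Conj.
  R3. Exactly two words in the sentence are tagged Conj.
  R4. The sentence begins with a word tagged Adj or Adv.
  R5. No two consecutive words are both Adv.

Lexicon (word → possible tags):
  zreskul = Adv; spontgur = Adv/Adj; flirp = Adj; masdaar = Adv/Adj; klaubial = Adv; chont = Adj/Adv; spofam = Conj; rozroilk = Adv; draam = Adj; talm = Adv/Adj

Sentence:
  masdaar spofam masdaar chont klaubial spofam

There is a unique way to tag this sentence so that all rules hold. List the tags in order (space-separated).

Adj Conj Adj Adj Adv Conj

Candidates per position — 1:masdaar {Adv,Adj}; 2:spofam {Conj}; 3:masdaar {Adv,Adj}; 4:chont {Adj,Adv}; 5:klaubial {Adv}; 6:spofam {Conj}.
Position 1: Adv is ruled out by rule 1; that leaves Adj.
Position 3: Adv is ruled out by rule 1; that leaves Adj.
Position 4: Adv is ruled out by rule 1; that leaves Adj.
That leaves exactly one tagging: Adj Conj Adj Adj Adv Conj.
Rule-by-rule: rule 1 satisfied; rule 2 satisfied; rule 3 satisfied; rule 4 satisfied; rule 5 satisfied.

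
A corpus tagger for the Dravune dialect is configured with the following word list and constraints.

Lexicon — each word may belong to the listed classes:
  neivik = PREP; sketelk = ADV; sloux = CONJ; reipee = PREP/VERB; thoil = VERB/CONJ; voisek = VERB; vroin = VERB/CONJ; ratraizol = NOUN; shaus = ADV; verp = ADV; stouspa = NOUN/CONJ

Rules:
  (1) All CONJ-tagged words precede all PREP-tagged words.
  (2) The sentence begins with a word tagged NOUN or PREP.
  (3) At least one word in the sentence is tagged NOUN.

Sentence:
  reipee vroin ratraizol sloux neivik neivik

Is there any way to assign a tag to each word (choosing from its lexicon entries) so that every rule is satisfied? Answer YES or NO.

Candidates per position — 1:reipee {PREP,VERB}; 2:vroin {VERB,CONJ}; 3:ratraizol {NOUN}; 4:sloux {CONJ}; 5:neivik {PREP}; 6:neivik {PREP}.
Every candidate sequence violates at least one rule; no consistent tagging exists.

NO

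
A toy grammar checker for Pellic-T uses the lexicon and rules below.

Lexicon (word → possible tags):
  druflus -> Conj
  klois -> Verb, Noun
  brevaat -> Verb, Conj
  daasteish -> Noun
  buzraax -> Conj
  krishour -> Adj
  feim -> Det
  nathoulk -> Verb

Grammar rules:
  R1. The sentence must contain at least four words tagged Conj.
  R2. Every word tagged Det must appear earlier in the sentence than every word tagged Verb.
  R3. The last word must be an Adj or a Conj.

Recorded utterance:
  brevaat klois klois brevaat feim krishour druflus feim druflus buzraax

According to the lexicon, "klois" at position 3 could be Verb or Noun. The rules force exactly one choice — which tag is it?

Candidates per position — 1:brevaat {Verb,Conj}; 2:klois {Verb,Noun}; 3:klois {Verb,Noun}; 4:brevaat {Verb,Conj}; 5:feim {Det}; 6:krishour {Adj}; 7:druflus {Conj}; 8:feim {Det}; 9:druflus {Conj}; 10:buzraax {Conj}.
Position 1: tagging it Verb would leave rule 2 unsatisfiable, so it must be Conj.
Position 2: tagging it Verb would leave rule 2 unsatisfiable, so it must be Noun.
Position 3: tagging it Verb would leave rule 2 unsatisfiable, so it must be Noun.
Position 4: tagging it Verb would leave rule 2 unsatisfiable, so it must be Conj.
The only consistent sequence is: Conj Noun Noun Conj Det Adj Conj Det Conj Conj.
Check: rule 1 ✓; rule 2 ✓; rule 3 ✓.

Noun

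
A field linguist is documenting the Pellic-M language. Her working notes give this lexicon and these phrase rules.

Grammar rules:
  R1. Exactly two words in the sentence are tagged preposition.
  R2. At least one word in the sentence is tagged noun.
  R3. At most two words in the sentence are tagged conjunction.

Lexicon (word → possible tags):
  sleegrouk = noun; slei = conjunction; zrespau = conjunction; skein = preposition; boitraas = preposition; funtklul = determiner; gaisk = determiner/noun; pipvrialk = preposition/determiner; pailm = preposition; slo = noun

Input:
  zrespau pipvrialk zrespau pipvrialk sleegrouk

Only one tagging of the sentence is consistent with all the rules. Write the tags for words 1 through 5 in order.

Candidates per position — 1:zrespau {conjunction}; 2:pipvrialk {preposition,determiner}; 3:zrespau {conjunction}; 4:pipvrialk {preposition,determiner}; 5:sleegrouk {noun}.
Position 2: tagging it determiner would leave rule 1 unsatisfiable, so it must be preposition.
Position 4: tagging it determiner would leave rule 1 unsatisfiable, so it must be preposition.
The only consistent sequence is: conjunction preposition conjunction preposition noun.
Check: rule 1 holds; rule 2 holds; rule 3 holds.

conjunction preposition conjunction preposition noun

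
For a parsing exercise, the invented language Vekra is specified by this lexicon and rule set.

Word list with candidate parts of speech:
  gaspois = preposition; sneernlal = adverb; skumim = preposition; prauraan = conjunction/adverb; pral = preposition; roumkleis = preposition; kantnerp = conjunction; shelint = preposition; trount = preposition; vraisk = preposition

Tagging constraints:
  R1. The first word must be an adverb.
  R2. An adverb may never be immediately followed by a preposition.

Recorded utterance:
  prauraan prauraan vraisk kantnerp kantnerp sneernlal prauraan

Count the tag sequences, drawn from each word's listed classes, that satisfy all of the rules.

Candidates per position — 1:prauraan {conjunction,adverb}; 2:prauraan {conjunction,adverb}; 3:vraisk {preposition}; 4:kantnerp {conjunction}; 5:kantnerp {conjunction}; 6:sneernlal {adverb}; 7:prauraan {conjunction,adverb}.
There are 8 candidate sequences in total.
The sequences that satisfy every rule: adverb conjunction preposition conjunction conjunction adverb conjunction; adverb conjunction preposition conjunction conjunction adverb adverb.
Count = 2.

2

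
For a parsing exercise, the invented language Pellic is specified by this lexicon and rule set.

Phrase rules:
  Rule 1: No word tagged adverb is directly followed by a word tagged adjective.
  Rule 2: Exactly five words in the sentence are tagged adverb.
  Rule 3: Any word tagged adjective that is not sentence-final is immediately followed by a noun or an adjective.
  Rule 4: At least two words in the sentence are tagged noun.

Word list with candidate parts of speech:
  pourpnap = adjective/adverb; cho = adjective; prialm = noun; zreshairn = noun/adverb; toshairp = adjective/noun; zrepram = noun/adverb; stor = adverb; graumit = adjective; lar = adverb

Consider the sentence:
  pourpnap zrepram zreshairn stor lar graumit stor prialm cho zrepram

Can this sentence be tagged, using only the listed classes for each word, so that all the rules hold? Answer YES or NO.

NO

Candidates per position — 1:pourpnap {adjective,adverb}; 2:zrepram {noun,adverb}; 3:zreshairn {noun,adverb}; 4:stor {adverb}; 5:lar {adverb}; 6:graumit {adjective}; 7:stor {adverb}; 8:prialm {noun}; 9:cho {adjective}; 10:zrepram {noun,adverb}.
Rule 1 cannot be satisfied by any choice of tags from the lexicon.
So there is no consistent tagging.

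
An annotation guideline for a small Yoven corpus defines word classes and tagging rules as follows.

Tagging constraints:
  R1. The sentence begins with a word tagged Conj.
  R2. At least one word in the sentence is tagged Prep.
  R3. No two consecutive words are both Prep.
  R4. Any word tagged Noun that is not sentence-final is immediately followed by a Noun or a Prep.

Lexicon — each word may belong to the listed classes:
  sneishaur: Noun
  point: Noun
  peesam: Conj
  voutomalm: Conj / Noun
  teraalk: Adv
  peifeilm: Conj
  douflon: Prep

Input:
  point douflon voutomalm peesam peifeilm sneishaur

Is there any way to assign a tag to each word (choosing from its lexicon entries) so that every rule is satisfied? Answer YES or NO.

NO

Candidates per position — 1:point {Noun}; 2:douflon {Prep}; 3:voutomalm {Conj,Noun}; 4:peesam {Conj}; 5:peifeilm {Conj}; 6:sneishaur {Noun}.
Rule 1 cannot be satisfied by any choice of tags from the lexicon.
So there is no consistent tagging.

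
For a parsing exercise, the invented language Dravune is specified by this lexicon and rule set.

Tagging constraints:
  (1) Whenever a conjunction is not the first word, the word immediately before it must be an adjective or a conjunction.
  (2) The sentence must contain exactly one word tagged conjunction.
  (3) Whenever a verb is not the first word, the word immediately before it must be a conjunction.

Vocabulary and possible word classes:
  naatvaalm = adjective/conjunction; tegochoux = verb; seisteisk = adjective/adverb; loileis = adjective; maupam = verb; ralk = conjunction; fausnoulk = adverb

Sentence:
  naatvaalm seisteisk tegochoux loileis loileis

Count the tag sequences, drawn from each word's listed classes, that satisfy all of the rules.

Candidates per position — 1:naatvaalm {adjective,conjunction}; 2:seisteisk {adjective,adverb}; 3:tegochoux {verb}; 4:loileis {adjective}; 5:loileis {adjective}.
There are 4 candidate sequences in total.
Rule 3 cannot be satisfied by any choice of tags from the lexicon.
So there is no consistent tagging.
Count = 0.

0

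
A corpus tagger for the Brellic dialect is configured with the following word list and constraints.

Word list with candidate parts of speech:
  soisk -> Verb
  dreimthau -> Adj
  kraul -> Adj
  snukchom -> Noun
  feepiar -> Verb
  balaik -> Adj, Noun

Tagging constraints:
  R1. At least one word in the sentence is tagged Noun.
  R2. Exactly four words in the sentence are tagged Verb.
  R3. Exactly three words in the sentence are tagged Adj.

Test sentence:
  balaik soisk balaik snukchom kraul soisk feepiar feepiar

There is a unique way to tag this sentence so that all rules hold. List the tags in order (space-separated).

Adj Verb Adj Noun Adj Verb Verb Verb

Candidates per position — 1:balaik {Adj,Noun}; 2:soisk {Verb}; 3:balaik {Adj,Noun}; 4:snukchom {Noun}; 5:kraul {Adj}; 6:soisk {Verb}; 7:feepiar {Verb}; 8:feepiar {Verb}.
Word 1 cannot be Noun — rule 3 would then fail for every completion. It is Adj.
Word 3 cannot be Noun — rule 3 would then fail for every completion. It is Adj.
The only consistent sequence is: Adj Verb Adj Noun Adj Verb Verb Verb.
Check: rule 1 satisfied; rule 2 satisfied; rule 3 satisfied.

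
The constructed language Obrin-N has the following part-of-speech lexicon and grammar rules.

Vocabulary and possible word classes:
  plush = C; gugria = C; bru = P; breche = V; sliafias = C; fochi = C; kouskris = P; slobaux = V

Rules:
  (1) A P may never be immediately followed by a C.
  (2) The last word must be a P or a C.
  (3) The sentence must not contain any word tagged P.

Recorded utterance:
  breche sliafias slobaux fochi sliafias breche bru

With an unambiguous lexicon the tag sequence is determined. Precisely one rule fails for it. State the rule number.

3

Fixed tagging: V C V C C V P.
Checking each rule: R1 pass, R2 pass, R3 fail.
Only rule 3 fails.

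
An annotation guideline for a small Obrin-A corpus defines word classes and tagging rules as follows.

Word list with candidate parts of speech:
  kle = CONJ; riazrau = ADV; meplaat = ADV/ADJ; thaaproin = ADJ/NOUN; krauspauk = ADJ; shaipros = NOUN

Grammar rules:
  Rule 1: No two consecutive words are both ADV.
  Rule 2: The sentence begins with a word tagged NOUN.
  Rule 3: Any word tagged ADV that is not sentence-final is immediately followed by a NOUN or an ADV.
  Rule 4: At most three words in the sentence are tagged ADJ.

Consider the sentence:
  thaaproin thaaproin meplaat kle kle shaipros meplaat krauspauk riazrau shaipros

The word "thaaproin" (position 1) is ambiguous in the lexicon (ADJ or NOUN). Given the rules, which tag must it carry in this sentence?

Candidates per position — 1:thaaproin {ADJ,NOUN}; 2:thaaproin {ADJ,NOUN}; 3:meplaat {ADV,ADJ}; 4:kle {CONJ}; 5:kle {CONJ}; 6:shaipros {NOUN}; 7:meplaat {ADV,ADJ}; 8:krauspauk {ADJ}; 9:riazrau {ADV}; 10:shaipros {NOUN}.
Position 1: ADJ is ruled out by rule 2; that leaves NOUN.
Position 3: ADV is ruled out by rule 3; that leaves ADJ.
Position 7: ADV is ruled out by rule 3; that leaves ADJ.
Position 2: ADJ is ruled out by rule 4; that leaves NOUN.
That leaves exactly one tagging: NOUN NOUN ADJ CONJ CONJ NOUN ADJ ADJ ADV NOUN.
Rule-by-rule: rule 1 ok; rule 2 ok; rule 3 ok; rule 4 ok.

NOUN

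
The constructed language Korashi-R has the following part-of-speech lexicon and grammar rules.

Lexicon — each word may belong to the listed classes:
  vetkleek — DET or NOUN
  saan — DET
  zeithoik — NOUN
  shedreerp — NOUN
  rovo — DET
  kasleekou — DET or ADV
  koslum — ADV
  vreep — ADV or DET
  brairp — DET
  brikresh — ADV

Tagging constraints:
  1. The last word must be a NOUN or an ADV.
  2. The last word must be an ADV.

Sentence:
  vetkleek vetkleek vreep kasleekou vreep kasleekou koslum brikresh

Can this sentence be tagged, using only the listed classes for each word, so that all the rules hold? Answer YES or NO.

Candidates per position — 1:vetkleek {DET,NOUN}; 2:vetkleek {DET,NOUN}; 3:vreep {ADV,DET}; 4:kasleekou {DET,ADV}; 5:vreep {ADV,DET}; 6:kasleekou {DET,ADV}; 7:koslum {ADV}; 8:brikresh {ADV}.
One satisfying assignment: DET DET ADV ADV ADV ADV ADV ADV.
Checking: rule 1 ok; rule 2 ok.

YES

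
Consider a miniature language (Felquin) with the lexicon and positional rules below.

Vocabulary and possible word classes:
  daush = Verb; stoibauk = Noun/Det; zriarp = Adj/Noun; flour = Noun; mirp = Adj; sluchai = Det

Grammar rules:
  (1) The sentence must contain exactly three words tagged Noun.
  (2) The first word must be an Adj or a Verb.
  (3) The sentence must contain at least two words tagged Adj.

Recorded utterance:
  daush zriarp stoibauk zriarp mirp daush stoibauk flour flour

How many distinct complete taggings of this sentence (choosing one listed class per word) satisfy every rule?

4

Candidates per position — 1:daush {Verb}; 2:zriarp {Adj,Noun}; 3:stoibauk {Noun,Det}; 4:zriarp {Adj,Noun}; 5:mirp {Adj}; 6:daush {Verb}; 7:stoibauk {Noun,Det}; 8:flour {Noun}; 9:flour {Noun}.
There are 16 candidate sequences in total.
The sequences that satisfy every rule: Verb Adj Noun Adj Adj Verb Det Noun Noun; Verb Adj Det Adj Adj Verb Noun Noun Noun; Verb Adj Det Noun Adj Verb Det Noun Noun; Verb Noun Det Adj Adj Verb Det Noun Noun.
Count = 4.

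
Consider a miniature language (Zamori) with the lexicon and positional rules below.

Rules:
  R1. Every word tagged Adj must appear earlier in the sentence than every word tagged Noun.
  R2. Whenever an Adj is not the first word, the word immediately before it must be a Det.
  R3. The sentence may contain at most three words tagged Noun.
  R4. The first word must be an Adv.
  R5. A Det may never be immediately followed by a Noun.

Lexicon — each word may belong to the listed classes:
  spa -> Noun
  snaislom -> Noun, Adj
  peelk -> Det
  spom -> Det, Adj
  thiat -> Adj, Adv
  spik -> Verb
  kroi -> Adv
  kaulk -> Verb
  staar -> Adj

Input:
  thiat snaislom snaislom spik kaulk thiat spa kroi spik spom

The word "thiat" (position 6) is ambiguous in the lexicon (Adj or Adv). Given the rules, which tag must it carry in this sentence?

Candidates per position — 1:thiat {Adj,Adv}; 2:snaislom {Noun,Adj}; 3:snaislom {Noun,Adj}; 4:spik {Verb}; 5:kaulk {Verb}; 6:thiat {Adj,Adv}; 7:spa {Noun}; 8:kroi {Adv}; 9:spik {Verb}; 10:spom {Det,Adj}.
Position 1: Adj is ruled out by rule 4; that leaves Adv.
Position 2: Adj is ruled out by rule 2; that leaves Noun.
Position 3: Adj is ruled out by rule 1; that leaves Noun.
Position 6: Adj is ruled out by rule 1; that leaves Adv.
Position 10: Adj is ruled out by rule 1; that leaves Det.
That leaves exactly one tagging: Adv Noun Noun Verb Verb Adv Noun Adv Verb Det.
Checking: rule 1 ✓; rule 2 ✓; rule 3 ✓; rule 4 ✓; rule 5 ✓.

Adv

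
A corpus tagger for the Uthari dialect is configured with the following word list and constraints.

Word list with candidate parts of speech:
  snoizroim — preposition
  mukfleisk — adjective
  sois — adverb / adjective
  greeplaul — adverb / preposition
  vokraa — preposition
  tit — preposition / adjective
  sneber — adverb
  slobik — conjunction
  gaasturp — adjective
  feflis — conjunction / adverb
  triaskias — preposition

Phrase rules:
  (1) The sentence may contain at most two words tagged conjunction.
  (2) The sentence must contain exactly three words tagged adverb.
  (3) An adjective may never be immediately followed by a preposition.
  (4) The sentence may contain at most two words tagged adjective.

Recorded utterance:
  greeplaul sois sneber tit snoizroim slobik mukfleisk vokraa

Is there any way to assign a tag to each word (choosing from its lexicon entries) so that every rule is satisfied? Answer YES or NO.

NO

Candidates per position — 1:greeplaul {adverb,preposition}; 2:sois {adverb,adjective}; 3:sneber {adverb}; 4:tit {preposition,adjective}; 5:snoizroim {preposition}; 6:slobik {conjunction}; 7:mukfleisk {adjective}; 8:vokraa {preposition}.
Rule 3 cannot be satisfied by any choice of tags from the lexicon.
So there is no consistent tagging.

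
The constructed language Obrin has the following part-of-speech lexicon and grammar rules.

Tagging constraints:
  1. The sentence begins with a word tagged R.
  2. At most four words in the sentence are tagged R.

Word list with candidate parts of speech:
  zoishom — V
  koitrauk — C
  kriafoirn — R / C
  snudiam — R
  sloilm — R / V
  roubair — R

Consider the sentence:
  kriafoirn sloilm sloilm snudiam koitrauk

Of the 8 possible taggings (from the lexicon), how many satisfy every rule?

Candidates per position — 1:kriafoirn {R,C}; 2:sloilm {R,V}; 3:sloilm {R,V}; 4:snudiam {R}; 5:koitrauk {C}.
There are 8 candidate sequences in total.
The sequences that satisfy every rule: R R R R C; R R V R C; R V R R C; R V V R C.
Count = 4.

4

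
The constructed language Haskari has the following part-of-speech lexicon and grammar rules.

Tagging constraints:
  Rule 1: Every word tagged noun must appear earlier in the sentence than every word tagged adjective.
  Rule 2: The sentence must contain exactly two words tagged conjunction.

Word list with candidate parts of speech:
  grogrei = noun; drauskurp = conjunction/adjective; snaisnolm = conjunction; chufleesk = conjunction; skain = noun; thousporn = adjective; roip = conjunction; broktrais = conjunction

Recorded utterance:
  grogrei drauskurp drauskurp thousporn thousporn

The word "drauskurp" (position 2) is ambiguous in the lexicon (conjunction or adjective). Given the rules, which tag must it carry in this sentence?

conjunction

Candidates per position — 1:grogrei {noun}; 2:drauskurp {conjunction,adjective}; 3:drauskurp {conjunction,adjective}; 4:thousporn {adjective}; 5:thousporn {adjective}.
Position 2: adjective is ruled out by rule 2; that leaves conjunction.
Position 3: adjective is ruled out by rule 2; that leaves conjunction.
That leaves exactly one tagging: noun conjunction conjunction adjective adjective.
Check: rule 1 ok; rule 2 ok.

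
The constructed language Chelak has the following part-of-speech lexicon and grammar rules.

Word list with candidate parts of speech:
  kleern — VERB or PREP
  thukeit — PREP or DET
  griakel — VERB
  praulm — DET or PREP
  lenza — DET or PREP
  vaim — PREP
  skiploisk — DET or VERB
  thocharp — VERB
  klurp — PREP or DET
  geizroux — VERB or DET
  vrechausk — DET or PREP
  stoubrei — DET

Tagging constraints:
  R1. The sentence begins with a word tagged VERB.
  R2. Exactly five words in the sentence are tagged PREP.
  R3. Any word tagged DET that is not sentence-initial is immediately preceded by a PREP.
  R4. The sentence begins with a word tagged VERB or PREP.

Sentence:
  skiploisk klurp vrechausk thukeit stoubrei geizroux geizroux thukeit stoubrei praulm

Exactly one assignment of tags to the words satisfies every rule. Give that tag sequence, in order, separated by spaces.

VERB PREP PREP PREP DET VERB VERB PREP DET PREP

Candidates per position — 1:skiploisk {DET,VERB}; 2:klurp {PREP,DET}; 3:vrechausk {DET,PREP}; 4:thukeit {PREP,DET}; 5:stoubrei {DET}; 6:geizroux {VERB,DET}; 7:geizroux {VERB,DET}; 8:thukeit {PREP,DET}; 9:stoubrei {DET}; 10:praulm {DET,PREP}.
At position 1, choosing DET makes rule 1 impossible to satisfy; hence VERB.
At position 2, choosing DET makes rule 2 impossible to satisfy; hence PREP.
At position 3, choosing DET makes rule 2 impossible to satisfy; hence PREP.
At position 4, choosing DET makes rule 2 impossible to satisfy; hence PREP.
At position 6, choosing DET makes rule 3 impossible to satisfy; hence VERB.
At position 7, choosing DET makes rule 3 impossible to satisfy; hence VERB.
At position 8, choosing DET makes rule 2 impossible to satisfy; hence PREP.
At position 10, choosing DET makes rule 2 impossible to satisfy; hence PREP.
The unique satisfying tagging is: VERB PREP PREP PREP DET VERB VERB PREP DET PREP.
Check: rule 1 ✓; rule 2 ✓; rule 3 ✓; rule 4 ✓.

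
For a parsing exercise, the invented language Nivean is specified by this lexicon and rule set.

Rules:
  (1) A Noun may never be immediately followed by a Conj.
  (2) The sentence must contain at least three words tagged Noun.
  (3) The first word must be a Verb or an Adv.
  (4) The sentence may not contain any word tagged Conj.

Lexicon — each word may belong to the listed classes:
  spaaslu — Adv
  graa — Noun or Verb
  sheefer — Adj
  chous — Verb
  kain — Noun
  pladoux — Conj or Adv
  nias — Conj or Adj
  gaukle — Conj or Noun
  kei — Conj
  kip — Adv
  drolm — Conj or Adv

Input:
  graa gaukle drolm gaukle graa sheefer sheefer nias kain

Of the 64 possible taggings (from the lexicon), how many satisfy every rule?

Candidates per position — 1:graa {Noun,Verb}; 2:gaukle {Conj,Noun}; 3:drolm {Conj,Adv}; 4:gaukle {Conj,Noun}; 5:graa {Noun,Verb}; 6:sheefer {Adj}; 7:sheefer {Adj}; 8:nias {Conj,Adj}; 9:kain {Noun}.
There are 64 candidate sequences in total.
The sequences that satisfy every rule: Verb Noun Adv Noun Noun Adj Adj Adj Noun; Verb Noun Adv Noun Verb Adj Adj Adj Noun.
Count = 2.

2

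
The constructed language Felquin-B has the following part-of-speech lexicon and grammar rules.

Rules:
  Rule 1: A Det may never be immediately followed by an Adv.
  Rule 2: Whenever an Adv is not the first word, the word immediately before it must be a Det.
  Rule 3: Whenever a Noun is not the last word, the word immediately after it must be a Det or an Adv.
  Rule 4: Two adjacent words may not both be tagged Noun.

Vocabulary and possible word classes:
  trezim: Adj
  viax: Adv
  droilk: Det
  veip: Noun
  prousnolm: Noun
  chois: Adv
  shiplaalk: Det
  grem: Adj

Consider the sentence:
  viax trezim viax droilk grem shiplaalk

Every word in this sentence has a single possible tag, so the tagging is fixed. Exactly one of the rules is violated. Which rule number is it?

2

Fixed tagging: Adv Adj Adv Det Adj Det.
Rule check: R1 ✓, R2 ✗, R3 ✓, R4 ✓.
Only rule 2 fails.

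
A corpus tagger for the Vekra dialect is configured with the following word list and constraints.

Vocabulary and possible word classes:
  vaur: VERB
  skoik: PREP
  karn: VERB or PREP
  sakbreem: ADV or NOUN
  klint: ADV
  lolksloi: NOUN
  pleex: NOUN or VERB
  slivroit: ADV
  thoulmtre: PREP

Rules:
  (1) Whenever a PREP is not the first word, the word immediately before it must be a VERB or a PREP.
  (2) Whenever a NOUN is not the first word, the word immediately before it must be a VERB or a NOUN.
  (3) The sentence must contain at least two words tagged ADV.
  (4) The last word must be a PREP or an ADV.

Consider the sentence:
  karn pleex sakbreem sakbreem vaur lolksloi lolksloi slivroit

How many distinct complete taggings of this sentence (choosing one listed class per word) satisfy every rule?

6

Candidates per position — 1:karn {VERB,PREP}; 2:pleex {NOUN,VERB}; 3:sakbreem {ADV,NOUN}; 4:sakbreem {ADV,NOUN}; 5:vaur {VERB}; 6:lolksloi {NOUN}; 7:lolksloi {NOUN}; 8:slivroit {ADV}.
There are 16 candidate sequences in total.
Checking each against the rules leaves 6 sequences.
Count = 6.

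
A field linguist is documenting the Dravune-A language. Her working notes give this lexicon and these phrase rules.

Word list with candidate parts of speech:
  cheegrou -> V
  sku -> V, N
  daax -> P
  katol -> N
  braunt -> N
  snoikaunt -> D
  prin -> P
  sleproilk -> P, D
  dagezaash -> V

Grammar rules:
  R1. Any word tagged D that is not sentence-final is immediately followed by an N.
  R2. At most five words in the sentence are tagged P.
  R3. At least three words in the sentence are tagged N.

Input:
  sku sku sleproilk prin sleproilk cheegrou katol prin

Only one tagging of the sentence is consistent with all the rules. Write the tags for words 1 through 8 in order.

Candidates per position — 1:sku {V,N}; 2:sku {V,N}; 3:sleproilk {P,D}; 4:prin {P}; 5:sleproilk {P,D}; 6:cheegrou {V}; 7:katol {N}; 8:prin {P}.
At position 1, choosing V makes rule 3 impossible to satisfy; hence N.
At position 2, choosing V makes rule 3 impossible to satisfy; hence N.
At position 3, choosing D makes rule 1 impossible to satisfy; hence P.
At position 5, choosing D makes rule 1 impossible to satisfy; hence P.
The only consistent sequence is: N N P P P V N P.
Checking: rule 1 ok; rule 2 ok; rule 3 ok.

N N P P P V N P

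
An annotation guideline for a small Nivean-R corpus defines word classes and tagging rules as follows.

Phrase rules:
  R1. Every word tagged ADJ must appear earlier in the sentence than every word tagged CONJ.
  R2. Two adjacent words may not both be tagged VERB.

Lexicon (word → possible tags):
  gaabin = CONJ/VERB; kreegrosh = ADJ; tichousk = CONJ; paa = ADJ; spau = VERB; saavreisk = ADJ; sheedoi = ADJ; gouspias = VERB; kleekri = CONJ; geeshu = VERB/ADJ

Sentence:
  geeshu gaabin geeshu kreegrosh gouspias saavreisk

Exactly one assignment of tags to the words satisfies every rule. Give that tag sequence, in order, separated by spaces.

ADJ VERB ADJ ADJ VERB ADJ

Candidates per position — 1:geeshu {VERB,ADJ}; 2:gaabin {CONJ,VERB}; 3:geeshu {VERB,ADJ}; 4:kreegrosh {ADJ}; 5:gouspias {VERB}; 6:saavreisk {ADJ}.
Position 2: CONJ is ruled out by rule 1; that leaves VERB.
Position 3: VERB is ruled out by rule 2; that leaves ADJ.
Position 1: VERB is ruled out by rule 2; that leaves ADJ.
So the tagging must be: ADJ VERB ADJ ADJ VERB ADJ.
Verifying each rule — rule 1 satisfied; rule 2 satisfied.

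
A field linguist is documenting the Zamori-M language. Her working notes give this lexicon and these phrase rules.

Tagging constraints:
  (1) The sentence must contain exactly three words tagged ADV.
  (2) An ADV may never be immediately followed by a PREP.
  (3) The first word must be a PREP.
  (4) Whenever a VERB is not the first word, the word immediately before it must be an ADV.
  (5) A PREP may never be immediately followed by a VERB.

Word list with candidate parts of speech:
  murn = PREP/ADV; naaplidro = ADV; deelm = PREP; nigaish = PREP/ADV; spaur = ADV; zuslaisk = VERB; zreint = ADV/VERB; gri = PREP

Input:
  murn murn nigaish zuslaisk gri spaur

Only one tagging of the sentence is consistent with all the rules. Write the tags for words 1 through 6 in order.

PREP ADV ADV VERB PREP ADV

Candidates per position — 1:murn {PREP,ADV}; 2:murn {PREP,ADV}; 3:nigaish {PREP,ADV}; 4:zuslaisk {VERB}; 5:gri {PREP}; 6:spaur {ADV}.
Word 1 cannot be ADV — rule 3 would then fail for every completion. It is PREP.
Word 2 cannot be PREP — rule 1 would then fail for every completion. It is ADV.
Word 3 cannot be PREP — rule 1 would then fail for every completion. It is ADV.
So the tagging must be: PREP ADV ADV VERB PREP ADV.
Verifying each rule — rule 1 ✓; rule 2 ✓; rule 3 ✓; rule 4 ✓; rule 5 ✓.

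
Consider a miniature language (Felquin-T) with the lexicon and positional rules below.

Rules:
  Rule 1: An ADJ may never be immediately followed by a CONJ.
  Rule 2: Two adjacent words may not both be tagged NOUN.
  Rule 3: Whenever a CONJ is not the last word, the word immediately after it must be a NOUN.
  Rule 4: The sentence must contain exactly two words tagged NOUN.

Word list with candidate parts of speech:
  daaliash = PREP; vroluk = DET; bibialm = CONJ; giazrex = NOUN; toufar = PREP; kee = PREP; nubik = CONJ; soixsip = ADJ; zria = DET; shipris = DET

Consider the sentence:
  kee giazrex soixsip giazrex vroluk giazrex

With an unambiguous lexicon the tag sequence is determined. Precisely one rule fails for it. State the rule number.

Fixed tagging: PREP NOUN ADJ NOUN DET NOUN.
Applying the rules: R1 ok, R2 ok, R3 ok, R4 fails.
Only rule 4 fails.

4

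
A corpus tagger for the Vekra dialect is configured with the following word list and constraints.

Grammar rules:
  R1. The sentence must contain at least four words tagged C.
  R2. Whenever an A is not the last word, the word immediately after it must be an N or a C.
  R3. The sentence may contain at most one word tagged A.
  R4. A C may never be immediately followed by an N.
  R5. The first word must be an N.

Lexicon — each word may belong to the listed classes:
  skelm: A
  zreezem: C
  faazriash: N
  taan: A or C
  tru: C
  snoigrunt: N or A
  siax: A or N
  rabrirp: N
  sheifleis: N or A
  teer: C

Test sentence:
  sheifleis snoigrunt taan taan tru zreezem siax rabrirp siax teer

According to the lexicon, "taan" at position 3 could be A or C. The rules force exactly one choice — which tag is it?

Candidates per position — 1:sheifleis {N,A}; 2:snoigrunt {N,A}; 3:taan {A,C}; 4:taan {A,C}; 5:tru {C}; 6:zreezem {C}; 7:siax {A,N}; 8:rabrirp {N}; 9:siax {A,N}; 10:teer {C}.
Position 1: tagging it A would leave rule 5 unsatisfiable, so it must be N.
Position 7: tagging it N would leave rule 4 unsatisfiable, so it must be A.
Position 9: tagging it A would leave rule 3 unsatisfiable, so it must be N.
Position 2: tagging it A would leave rule 3 unsatisfiable, so it must be N.
Position 3: tagging it A would leave rule 3 unsatisfiable, so it must be C.
Position 4: tagging it A would leave rule 3 unsatisfiable, so it must be C.
That leaves exactly one tagging: N N C C C C A N N C.
Rule-by-rule: rule 1 ok; rule 2 ok; rule 3 ok; rule 4 ok; rule 5 ok.

C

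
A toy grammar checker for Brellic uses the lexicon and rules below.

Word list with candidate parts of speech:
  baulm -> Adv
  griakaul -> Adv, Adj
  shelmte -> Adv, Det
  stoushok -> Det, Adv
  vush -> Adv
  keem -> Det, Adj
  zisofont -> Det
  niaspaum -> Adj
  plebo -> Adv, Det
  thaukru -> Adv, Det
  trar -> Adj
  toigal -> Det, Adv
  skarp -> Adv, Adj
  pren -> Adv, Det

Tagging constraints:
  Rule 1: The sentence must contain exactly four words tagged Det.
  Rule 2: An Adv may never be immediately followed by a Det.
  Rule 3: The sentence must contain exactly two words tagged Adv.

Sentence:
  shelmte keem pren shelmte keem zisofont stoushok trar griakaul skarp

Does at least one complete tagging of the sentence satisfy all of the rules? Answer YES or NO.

YES

Candidates per position — 1:shelmte {Adv,Det}; 2:keem {Det,Adj}; 3:pren {Adv,Det}; 4:shelmte {Adv,Det}; 5:keem {Det,Adj}; 6:zisofont {Det}; 7:stoushok {Det,Adv}; 8:trar {Adj}; 9:griakaul {Adv,Adj}; 10:skarp {Adv,Adj}.
One satisfying assignment: Det Adj Det Det Adj Det Adv Adj Adj Adv.
Checking: rule 1 ok; rule 2 ok; rule 3 ok.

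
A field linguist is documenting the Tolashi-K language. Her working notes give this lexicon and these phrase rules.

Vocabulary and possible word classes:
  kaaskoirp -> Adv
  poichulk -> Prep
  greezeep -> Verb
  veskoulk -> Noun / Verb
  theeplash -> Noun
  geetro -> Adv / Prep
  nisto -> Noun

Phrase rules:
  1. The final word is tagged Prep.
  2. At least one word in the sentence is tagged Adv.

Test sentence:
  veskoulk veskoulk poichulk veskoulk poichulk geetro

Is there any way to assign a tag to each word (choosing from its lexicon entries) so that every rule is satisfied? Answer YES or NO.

NO

Candidates per position — 1:veskoulk {Noun,Verb}; 2:veskoulk {Noun,Verb}; 3:poichulk {Prep}; 4:veskoulk {Noun,Verb}; 5:poichulk {Prep}; 6:geetro {Adv,Prep}.
Every candidate sequence violates at least one rule; no consistent tagging exists.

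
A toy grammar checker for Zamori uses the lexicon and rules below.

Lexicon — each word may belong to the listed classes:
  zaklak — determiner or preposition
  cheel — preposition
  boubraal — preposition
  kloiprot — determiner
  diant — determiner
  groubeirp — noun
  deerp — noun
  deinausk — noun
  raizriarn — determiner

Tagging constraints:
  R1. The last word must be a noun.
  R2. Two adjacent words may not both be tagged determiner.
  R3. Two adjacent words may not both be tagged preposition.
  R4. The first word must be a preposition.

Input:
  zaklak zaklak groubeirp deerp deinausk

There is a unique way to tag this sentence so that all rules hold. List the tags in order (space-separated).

preposition determiner noun noun noun

Candidates per position — 1:zaklak {determiner,preposition}; 2:zaklak {determiner,preposition}; 3:groubeirp {noun}; 4:deerp {noun}; 5:deinausk {noun}.
At position 1, choosing determiner makes rule 4 impossible to satisfy; hence preposition.
At position 2, choosing preposition makes rule 3 impossible to satisfy; hence determiner.
So the tagging must be: preposition determiner noun noun noun.
Verifying each rule — rule 1 ✓; rule 2 ✓; rule 3 ✓; rule 4 ✓.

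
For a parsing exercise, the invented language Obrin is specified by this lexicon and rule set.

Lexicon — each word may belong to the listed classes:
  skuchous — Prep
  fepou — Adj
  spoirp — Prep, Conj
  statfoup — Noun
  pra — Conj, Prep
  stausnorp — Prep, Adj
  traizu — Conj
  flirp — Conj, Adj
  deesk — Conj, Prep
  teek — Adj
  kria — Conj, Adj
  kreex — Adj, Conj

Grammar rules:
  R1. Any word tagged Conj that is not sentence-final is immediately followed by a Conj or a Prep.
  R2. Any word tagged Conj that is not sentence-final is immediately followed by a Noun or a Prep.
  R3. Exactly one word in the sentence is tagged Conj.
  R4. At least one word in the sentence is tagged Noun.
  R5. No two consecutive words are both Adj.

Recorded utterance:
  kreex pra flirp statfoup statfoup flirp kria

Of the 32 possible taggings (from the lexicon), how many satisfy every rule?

Candidates per position — 1:kreex {Adj,Conj}; 2:pra {Conj,Prep}; 3:flirp {Conj,Adj}; 4:statfoup {Noun}; 5:statfoup {Noun}; 6:flirp {Conj,Adj}; 7:kria {Conj,Adj}.
There are 32 candidate sequences in total.
The sequences that satisfy every rule: Adj Prep Adj Noun Noun Adj Conj.
Count = 1.

1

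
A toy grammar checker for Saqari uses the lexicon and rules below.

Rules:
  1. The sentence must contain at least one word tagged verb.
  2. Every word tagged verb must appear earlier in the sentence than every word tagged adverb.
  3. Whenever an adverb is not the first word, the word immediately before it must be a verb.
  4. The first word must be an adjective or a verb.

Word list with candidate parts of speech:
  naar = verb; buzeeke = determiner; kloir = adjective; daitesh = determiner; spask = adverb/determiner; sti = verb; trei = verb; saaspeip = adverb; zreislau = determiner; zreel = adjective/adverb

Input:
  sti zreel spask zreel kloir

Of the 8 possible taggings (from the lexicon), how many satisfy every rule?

2

Candidates per position — 1:sti {verb}; 2:zreel {adjective,adverb}; 3:spask {adverb,determiner}; 4:zreel {adjective,adverb}; 5:kloir {adjective}.
There are 8 candidate sequences in total.
The sequences that satisfy every rule: verb adjective determiner adjective adjective; verb adverb determiner adjective adjective.
Count = 2.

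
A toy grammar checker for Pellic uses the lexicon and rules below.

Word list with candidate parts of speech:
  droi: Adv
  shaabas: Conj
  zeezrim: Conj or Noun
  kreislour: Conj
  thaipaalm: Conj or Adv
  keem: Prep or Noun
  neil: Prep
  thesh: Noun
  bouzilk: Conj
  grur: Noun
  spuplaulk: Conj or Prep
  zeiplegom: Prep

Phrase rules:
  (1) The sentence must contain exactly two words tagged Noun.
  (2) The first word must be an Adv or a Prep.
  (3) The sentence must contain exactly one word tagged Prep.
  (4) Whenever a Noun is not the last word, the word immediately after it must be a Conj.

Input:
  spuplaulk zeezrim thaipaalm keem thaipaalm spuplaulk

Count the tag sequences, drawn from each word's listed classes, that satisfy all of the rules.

1

Candidates per position — 1:spuplaulk {Conj,Prep}; 2:zeezrim {Conj,Noun}; 3:thaipaalm {Conj,Adv}; 4:keem {Prep,Noun}; 5:thaipaalm {Conj,Adv}; 6:spuplaulk {Conj,Prep}.
There are 64 candidate sequences in total.
The sequences that satisfy every rule: Prep Noun Conj Noun Conj Conj.
Count = 1.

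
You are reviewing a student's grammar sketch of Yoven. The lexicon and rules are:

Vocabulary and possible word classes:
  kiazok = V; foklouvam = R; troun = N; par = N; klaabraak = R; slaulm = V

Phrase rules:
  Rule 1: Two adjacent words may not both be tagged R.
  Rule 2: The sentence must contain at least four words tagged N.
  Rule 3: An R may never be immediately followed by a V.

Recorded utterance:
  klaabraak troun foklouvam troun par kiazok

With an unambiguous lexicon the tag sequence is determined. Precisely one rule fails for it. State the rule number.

2

Fixed tagging: R N R N N V.
Rule check: R1 holds, R2 violated, R3 holds.
Only rule 2 fails.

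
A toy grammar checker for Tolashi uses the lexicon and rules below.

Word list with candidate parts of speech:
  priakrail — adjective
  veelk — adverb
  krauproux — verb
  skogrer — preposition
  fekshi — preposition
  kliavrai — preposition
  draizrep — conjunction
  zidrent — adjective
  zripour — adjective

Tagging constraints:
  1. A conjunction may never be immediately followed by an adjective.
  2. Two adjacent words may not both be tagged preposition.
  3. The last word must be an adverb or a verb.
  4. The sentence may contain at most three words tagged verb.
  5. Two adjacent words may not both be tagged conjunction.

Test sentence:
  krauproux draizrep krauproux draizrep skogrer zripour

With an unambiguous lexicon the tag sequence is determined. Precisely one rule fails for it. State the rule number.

3

Fixed tagging: verb conjunction verb conjunction preposition adjective.
Rule check: R1 ok, R2 ok, R3 fails, R4 ok, R5 ok.
Only rule 3 fails.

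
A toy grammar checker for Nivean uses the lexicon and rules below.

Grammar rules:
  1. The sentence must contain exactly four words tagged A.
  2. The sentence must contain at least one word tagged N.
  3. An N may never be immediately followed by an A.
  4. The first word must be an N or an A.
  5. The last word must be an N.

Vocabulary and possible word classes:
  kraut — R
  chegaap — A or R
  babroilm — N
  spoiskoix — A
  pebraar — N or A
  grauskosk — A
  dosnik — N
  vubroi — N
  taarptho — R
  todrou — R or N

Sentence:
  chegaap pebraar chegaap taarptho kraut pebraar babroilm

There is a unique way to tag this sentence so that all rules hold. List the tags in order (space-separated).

A A A R R A N

Candidates per position — 1:chegaap {A,R}; 2:pebraar {N,A}; 3:chegaap {A,R}; 4:taarptho {R}; 5:kraut {R}; 6:pebraar {N,A}; 7:babroilm {N}.
At position 1, choosing R makes rule 1 impossible to satisfy; hence A.
At position 2, choosing N makes rule 1 impossible to satisfy; hence A.
At position 3, choosing R makes rule 1 impossible to satisfy; hence A.
At position 6, choosing N makes rule 1 impossible to satisfy; hence A.
So the tagging must be: A A A R R A N.
Verifying each rule — rule 1 holds; rule 2 holds; rule 3 holds; rule 4 holds; rule 5 holds.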